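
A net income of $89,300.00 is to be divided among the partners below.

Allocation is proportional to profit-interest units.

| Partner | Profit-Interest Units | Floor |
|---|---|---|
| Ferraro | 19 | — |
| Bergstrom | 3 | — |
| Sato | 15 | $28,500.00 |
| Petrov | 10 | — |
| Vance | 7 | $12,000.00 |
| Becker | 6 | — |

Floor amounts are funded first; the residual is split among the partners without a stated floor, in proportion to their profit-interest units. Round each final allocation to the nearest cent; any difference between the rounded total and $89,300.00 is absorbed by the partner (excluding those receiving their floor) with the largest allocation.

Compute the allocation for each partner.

Fund the minimums — Sato $28,500.00; Vance $12,000.00. Remaining pool $48,800.00.
Remaining pool split over remaining profit-interest units 38: Ferraro 24,400.0000 → $24,400.00; Bergstrom 3,852.6316 → $3,852.63; Petrov 12,842.1053 → $12,842.11; Becker 7,705.2632 → $7,705.26.

Ferraro: $24,400.00 | Bergstrom: $3,852.63 | Sato: $28,500.00 | Petrov: $12,842.11 | Vance: $12,000.00 | Becker: $7,705.26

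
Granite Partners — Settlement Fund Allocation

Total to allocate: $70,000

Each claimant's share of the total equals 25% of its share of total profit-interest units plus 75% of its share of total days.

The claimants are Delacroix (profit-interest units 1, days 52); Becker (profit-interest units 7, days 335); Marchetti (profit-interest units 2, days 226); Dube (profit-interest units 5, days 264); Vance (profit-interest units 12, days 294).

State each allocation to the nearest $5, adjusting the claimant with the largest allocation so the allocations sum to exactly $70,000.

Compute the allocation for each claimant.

Profit-interest units total 27; days total 1,171.
Combined weights (25% profit-interest units + 75% days): Delacroix 0.0426; Becker 0.2794; Marchetti 0.1633; Dube 0.2154; Vance 0.2994.
Pro-rata amounts: Delacroix 2,979.49; Becker 19,556.25; Marchetti 11,428.66; Dube 15,076.78; Vance 20,958.82.
At nearest $5: Delacroix $2,980; Becker $19,555; Marchetti $11,430; Dube $15,075; Vance $20,960. Sum = $70,000.
No rounding difference to absorb.

Delacroix: $2,980 · Becker: $19,555 · Marchetti: $11,430 · Dube: $15,075 · Vance: $20,960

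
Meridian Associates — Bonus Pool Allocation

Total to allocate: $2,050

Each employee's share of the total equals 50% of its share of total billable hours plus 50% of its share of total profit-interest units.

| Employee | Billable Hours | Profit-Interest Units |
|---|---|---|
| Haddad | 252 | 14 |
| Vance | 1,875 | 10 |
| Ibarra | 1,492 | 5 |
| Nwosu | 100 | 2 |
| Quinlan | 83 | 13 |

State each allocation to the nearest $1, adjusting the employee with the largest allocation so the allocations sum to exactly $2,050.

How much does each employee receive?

Haddad: $394 · Vance: $738 · Ibarra: $519 · Nwosu: $74 · Quinlan: $325

Billable hours total 3,802; profit-interest units total 44.
Composite weights (50% billable hours + 50% profit-interest units): Haddad 0.1922; Vance 0.3602; Ibarra 0.2530; Nwosu 0.0359; Quinlan 0.1586.
Unrounded shares: Haddad 394.07; Vance 738.45; Ibarra 518.71; Nwosu 73.55; Quinlan 325.22.
Rounded to nearest $1: Haddad $394; Vance $738; Ibarra $519; Nwosu $74; Quinlan $325. Sum = $2,050.
Rounded total matches; no reconciliation needed.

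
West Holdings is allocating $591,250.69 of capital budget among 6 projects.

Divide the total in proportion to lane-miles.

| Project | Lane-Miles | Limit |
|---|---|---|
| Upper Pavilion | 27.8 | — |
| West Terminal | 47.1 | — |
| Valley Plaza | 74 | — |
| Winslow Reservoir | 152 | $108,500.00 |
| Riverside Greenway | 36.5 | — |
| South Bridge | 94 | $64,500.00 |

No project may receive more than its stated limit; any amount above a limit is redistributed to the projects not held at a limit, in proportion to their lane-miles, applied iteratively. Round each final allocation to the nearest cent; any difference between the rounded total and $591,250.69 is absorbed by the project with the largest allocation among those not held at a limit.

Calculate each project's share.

Combined lane-miles = 431.4.
Unconstrained shares: Upper Pavilion 38,100.9949; West Terminal 64,552.40496; Valley Plaza 101,419.9144; Winslow Reservoir 208,321.9863; Riverside Greenway 50,024.6875; South Bridge 128,830.7020.
Capped: Winslow Reservoir ($108,500.00), South Bridge ($64,500.00); residual $418,250.69 reallocated over remaining lane-miles 185.4.
Remaining shares: Upper Pavilion 62,715.0441 → $62,715.04; West Terminal 106,254.6251 → $106,254.63; Valley Plaza 166,939.3261 → $166,939.33; Riverside Greenway 82,341.6946 → $82,341.69.

Upper Pavilion: $62,715.04 · West Terminal: $106,254.63 · Valley Plaza: $166,939.33 · Winslow Reservoir: $108,500.00 · Riverside Greenway: $82,341.69 · South Bridge: $64,500.00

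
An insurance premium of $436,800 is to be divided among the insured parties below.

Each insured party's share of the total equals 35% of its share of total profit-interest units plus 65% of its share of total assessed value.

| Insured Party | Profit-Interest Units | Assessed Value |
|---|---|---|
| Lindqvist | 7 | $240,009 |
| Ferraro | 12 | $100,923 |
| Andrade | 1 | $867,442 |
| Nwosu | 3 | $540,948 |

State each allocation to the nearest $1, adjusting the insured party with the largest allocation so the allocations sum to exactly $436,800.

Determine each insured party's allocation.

Lindqvist: $85,483 | Ferraro: $96,144 | Andrade: $147,435 | Nwosu: $107,738

Totals — profit-interest units 23, assessed value 1,749,322.
Composite weights (35% profit-interest units + 65% assessed value): Lindqvist 0.1957; Ferraro 0.2201; Andrade 0.3375; Nwosu 0.2467.
Pro-rata amounts: Lindqvist 85,482.85; Ferraro 96,143.57; Andrade 147,435.29; Nwosu 107,738.29.
At nearest $1: Lindqvist $85,483; Ferraro $96,144; Andrade $147,435; Nwosu $107,738. Sum = $436,800.
Rounded total matches; no reconciliation needed.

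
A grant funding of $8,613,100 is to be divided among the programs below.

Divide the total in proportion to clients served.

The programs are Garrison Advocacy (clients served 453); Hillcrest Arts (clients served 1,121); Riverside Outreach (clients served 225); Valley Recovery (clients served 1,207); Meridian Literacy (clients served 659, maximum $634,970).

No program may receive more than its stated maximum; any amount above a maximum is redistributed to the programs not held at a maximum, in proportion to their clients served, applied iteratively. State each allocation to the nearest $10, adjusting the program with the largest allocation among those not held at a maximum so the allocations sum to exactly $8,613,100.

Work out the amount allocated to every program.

Total clients served = 3,665.
Pro-rata shares before constraints: Garrison Advocacy 1,064,593.26; Hillcrest Arts 2,634,457.05; Riverside Outreach 528,771.49; Valley Recovery 2,836,565.27; Meridian Literacy 1,548,712.93.
Cap binds for Meridian Literacy ($634,970); remaining pool $7,978,130 reallocated over remaining clients served 3,006.
Redistributed shares: Garrison Advocacy 1,202,293.04 → $1,202,290; Hillcrest Arts 2,975,210.82 → $2,975,210; Riverside Outreach 597,165.42 → $597,170; Valley Recovery 3,203,460.72 → $3,203,460.

Garrison Advocacy: $1,202,290 · Hillcrest Arts: $2,975,210 · Riverside Outreach: $597,170 · Valley Recovery: $3,203,460 · Meridian Literacy: $634,970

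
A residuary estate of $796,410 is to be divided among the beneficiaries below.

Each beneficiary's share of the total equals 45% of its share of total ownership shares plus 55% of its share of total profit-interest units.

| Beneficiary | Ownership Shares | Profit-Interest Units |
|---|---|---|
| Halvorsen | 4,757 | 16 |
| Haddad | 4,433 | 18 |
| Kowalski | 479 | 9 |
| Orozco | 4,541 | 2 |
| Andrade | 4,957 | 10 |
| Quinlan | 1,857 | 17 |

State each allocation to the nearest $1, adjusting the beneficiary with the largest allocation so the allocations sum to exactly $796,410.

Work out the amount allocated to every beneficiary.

Totals — ownership shares 21,024, profit-interest units 72.
Blended shares (45% ownership shares + 55% profit-interest units): Halvorsen 0.2240; Haddad 0.2324; Kowalski 0.0790; Orozco 0.1125; Andrade 0.1825; Quinlan 0.1696.
Raw shares: Halvorsen 178,428.95; Haddad 185,073.27; Kowalski 62,918.44; Orozco 89,575.29; Andrade 145,336.11; Quinlan 135,077.94.
At nearest $1: Halvorsen $178,429; Haddad $185,073; Kowalski $62,918; Orozco $89,575; Andrade $145,336; Quinlan $135,078. Sum = $796,409.
Difference $796,410 − $796,409 = +$1 applied to largest allocation (Haddad): Haddad becomes $185,074.

Halvorsen: $178,429 · Haddad: $185,074 · Kowalski: $62,918 · Orozco: $89,575 · Andrade: $145,336 · Quinlan: $135,078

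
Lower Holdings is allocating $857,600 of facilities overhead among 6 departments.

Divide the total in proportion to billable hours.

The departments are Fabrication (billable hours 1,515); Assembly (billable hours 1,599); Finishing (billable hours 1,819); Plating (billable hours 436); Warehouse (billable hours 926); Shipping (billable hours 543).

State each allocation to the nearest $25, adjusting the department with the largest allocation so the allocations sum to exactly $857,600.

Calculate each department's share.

Sum of billable hours: 6,838.
Pro-rata amounts: Fabrication 1,515/6,838 × $857,600 = 190,006.43; Assembly 1,599/6,838 × $857,600 = 200,541.44; Finishing 1,819/6,838 × $857,600 = 228,133.14; Plating 436/6,838 × $857,600 = 54,681.72; Warehouse 926/6,838 × $857,600 = 116,135.95; Shipping 543/6,838 × $857,600 = 68,101.32.
After rounding ($25): Fabrication $190,000; Assembly $200,550; Finishing $228,125; Plating $54,675; Warehouse $116,125; Shipping $68,100. Sum = $857,575.
Difference $857,600 − $857,575 = +$25 applied to largest allocation (Finishing): Finishing becomes $228,150.

Fabrication: $190,000; Assembly: $200,550; Finishing: $228,150; Plating: $54,675; Warehouse: $116,125; Shipping: $68,100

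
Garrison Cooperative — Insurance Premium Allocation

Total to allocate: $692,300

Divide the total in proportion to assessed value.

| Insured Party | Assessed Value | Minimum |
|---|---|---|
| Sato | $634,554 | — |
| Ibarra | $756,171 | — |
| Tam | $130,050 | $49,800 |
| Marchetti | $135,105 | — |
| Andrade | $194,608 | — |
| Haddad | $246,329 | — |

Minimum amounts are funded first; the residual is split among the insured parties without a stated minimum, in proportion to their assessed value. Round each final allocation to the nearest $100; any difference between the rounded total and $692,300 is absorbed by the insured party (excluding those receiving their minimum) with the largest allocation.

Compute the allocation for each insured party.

Guaranteed amounts: Tam $49,800. Residual $642,500.
Residual split over remaining assessed value 1,966,767: Sato 207,294.99 → $207,300; Ibarra 247,024.62 → $247,000; Marchetti 44,135.86 → $44,100; Andrade 63,574.20 → $63,600; Haddad 80,470.33 → $80,500.

Sato: $207,300 | Ibarra: $247,000 | Tam: $49,800 | Marchetti: $44,100 | Andrade: $63,600 | Haddad: $80,500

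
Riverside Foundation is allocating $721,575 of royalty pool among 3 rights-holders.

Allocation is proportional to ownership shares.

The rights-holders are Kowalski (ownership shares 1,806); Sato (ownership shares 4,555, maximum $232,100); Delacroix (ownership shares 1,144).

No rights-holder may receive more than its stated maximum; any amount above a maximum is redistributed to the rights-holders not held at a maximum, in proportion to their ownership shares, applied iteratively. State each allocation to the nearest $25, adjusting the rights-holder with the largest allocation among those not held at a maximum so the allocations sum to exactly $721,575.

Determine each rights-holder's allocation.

Kowalski: $299,650 · Sato: $232,100 · Delacroix: $189,825

Ownership shares total: 7,505.
Proportional shares (ignoring caps): Kowalski 173,639.50; Sato 437,944.59; Delacroix 109,990.91.
Cap binds for Sato ($232,100); balance $489,475 reallocated over remaining ownership shares 2,950.
Shares after redistribution: Kowalski 299,658.25 → $299,650; Delacroix 189,816.75 → $189,825.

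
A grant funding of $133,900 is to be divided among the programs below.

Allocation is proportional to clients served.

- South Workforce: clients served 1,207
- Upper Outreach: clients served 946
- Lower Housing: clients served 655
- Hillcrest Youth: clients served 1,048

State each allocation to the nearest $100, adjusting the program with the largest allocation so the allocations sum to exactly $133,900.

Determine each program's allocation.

South Workforce: $42,000 | Upper Outreach: $32,800 | Lower Housing: $22,700 | Hillcrest Youth: $36,400

Combined clients served = 3,856.
Raw shares: South Workforce 1,207/3,856 × $133,900 = 41,913.20; Upper Outreach 946/3,856 × $133,900 = 32,849.95; Lower Housing 655/3,856 × $133,900 = 22,744.94; Hillcrest Youth 1,048/3,856 × $133,900 = 36,391.91.
Rounded to nearest $100: South Workforce $41,900; Upper Outreach $32,800; Lower Housing $22,700; Hillcrest Youth $36,400. Sum = $133,800.
Difference $133,900 − $133,800 = +$100 applied to largest allocation (South Workforce): South Workforce becomes $42,000.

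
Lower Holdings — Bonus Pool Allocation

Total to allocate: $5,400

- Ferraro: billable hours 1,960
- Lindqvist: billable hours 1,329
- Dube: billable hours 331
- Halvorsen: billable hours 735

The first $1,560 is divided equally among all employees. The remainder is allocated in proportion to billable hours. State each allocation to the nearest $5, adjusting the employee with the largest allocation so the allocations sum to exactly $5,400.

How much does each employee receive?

Ferraro: $2,120 · Lindqvist: $1,560 · Dube: $680 · Halvorsen: $1,040

$1,560 shared equally gives $390 per employee.
Remainder $3,840 by billable hours (total 4,355): Ferraro 1,728.22 → $1,730; Lindqvist 1,171.84 → $1,170; Dube 291.86 → $290; Halvorsen 648.08 → $650.
Totals: Ferraro $390 + $1,730 = $2,120; Lindqvist $390 + $1,170 = $1,560; Dube $390 + $290 = $680; Halvorsen $390 + $650 = $1,040.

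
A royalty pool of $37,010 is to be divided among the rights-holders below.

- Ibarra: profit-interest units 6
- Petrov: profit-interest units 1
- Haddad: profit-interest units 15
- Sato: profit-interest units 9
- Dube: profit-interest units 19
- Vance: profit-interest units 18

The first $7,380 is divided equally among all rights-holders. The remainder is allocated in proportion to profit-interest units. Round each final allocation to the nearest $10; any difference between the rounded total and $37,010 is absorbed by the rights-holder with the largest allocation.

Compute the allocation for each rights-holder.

Ibarra: $3,840 · Petrov: $1,670 · Haddad: $7,770 · Sato: $5,150 · Dube: $9,510 · Vance: $9,070

Equal tier: $7,380 ÷ 6 = $1,230 apiece.
Remainder $29,630 by profit-interest units (total 68): Ibarra 2,614.41 → $2,610; Petrov 435.74 → $440; Haddad 6,536.03 → $6,540; Sato 3,921.62 → $3,920; Dube 8,278.97 → $8,280; Vance 7,843.24 → $7,840.
Totals: Ibarra $1,230 + $2,610 = $3,840; Petrov $1,230 + $440 = $1,670; Haddad $1,230 + $6,540 = $7,770; Sato $1,230 + $3,920 = $5,150; Dube $1,230 + $8,280 = $9,510; Vance $1,230 + $7,840 = $9,070.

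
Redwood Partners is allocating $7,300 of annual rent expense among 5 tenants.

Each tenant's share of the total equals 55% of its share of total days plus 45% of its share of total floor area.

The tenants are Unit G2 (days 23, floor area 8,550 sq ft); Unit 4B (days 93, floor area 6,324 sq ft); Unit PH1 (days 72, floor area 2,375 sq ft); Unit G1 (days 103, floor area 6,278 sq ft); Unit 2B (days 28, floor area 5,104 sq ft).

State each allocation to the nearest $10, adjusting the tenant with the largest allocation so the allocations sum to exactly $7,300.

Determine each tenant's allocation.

Unit G2: $1,270; Unit 4B: $1,900; Unit PH1: $1,180; Unit G1: $2,010; Unit 2B: $940

Days total 319; floor area total 28,631.
Composite weights (55% days + 45% floor area): Unit G2 0.1740; Unit 4B 0.2597; Unit PH1 0.1615; Unit G1 0.2763; Unit 2B 0.1285.
Proportional shares: Unit G2 1,270.47; Unit 4B 1,896.11; Unit PH1 1,178.70; Unit G1 2,016.69; Unit 2B 938.03.
After rounding ($10): Unit G2 $1,270; Unit 4B $1,900; Unit PH1 $1,180; Unit G1 $2,020; Unit 2B $940. Sum = $7,310.
Difference $7,300 − $7,310 = −$10 applied to largest allocation (Unit G1): Unit G1 becomes $2,010.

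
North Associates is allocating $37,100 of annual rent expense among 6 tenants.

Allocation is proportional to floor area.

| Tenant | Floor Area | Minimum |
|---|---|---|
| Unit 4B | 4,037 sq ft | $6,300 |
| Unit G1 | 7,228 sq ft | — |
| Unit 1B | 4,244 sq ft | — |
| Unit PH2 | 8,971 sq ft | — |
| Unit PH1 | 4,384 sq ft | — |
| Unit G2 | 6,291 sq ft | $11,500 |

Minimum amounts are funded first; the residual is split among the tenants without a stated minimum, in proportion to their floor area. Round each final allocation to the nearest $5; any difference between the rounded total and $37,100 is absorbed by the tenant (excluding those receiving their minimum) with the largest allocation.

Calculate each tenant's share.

Minimums first: Unit 4B $6,300; Unit G2 $11,500. Residual $19,300.
Residual split over remaining floor area 24,827: Unit G1 5,618.90 → $5,620; Unit 1B 3,299.20 → $3,300; Unit PH2 6,973.87 → $6,975; Unit PH1 3,408.03 → $3,410.
Rounding difference −$5 applied to Unit PH2 → $6,970.

Unit 4B: $6,300 · Unit G1: $5,620 · Unit 1B: $3,300 · Unit PH2: $6,970 · Unit PH1: $3,410 · Unit G2: $11,500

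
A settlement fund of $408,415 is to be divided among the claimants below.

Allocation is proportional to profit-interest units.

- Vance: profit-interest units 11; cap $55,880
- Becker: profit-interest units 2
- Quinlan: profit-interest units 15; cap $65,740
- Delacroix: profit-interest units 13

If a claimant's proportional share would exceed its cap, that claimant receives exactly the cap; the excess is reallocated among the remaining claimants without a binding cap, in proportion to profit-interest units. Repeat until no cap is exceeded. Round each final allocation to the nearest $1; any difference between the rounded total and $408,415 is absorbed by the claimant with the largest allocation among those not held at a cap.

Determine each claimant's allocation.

Vance: $55,880 · Becker: $38,239 · Quinlan: $65,740 · Delacroix: $248,556

Sum of profit-interest units: 41.
Proportional shares (ignoring caps): Vance 109,574.76; Becker 19,922.68; Quinlan 149,420.12; Delacroix 129,497.44.
Capped: Vance ($55,880), Quinlan ($65,740); balance $286,795 reallocated over remaining profit-interest units 15.
Remaining shares: Becker 38,239.33 → $38,239; Delacroix 248,555.67 → $248,556.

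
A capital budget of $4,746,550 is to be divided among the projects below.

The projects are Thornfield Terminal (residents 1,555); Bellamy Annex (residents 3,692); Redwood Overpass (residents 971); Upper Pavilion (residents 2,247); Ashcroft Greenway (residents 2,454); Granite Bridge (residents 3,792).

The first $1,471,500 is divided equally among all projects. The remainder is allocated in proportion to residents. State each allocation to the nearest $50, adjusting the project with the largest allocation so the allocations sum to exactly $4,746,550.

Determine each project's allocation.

Thornfield Terminal: $591,450 | Bellamy Annex: $1,067,200 | Redwood Overpass: $461,400 | Upper Pavilion: $745,500 | Ashcroft Greenway: $791,550 | Granite Bridge: $1,089,450

Equal tier: $1,471,500 ÷ 6 = $245,250 apiece.
Remainder $3,275,050 by residents (total 14,711): Thornfield Terminal 346,183.32 → $346,200; Bellamy Annex 821,934.92 → $821,950; Redwood Overpass 216,169.77 → $216,150; Upper Pavilion 500,240.46 → $500,250; Ashcroft Greenway 546,324.02 → $546,300; Granite Bridge 844,197.51 → $844,200.
Totals: Thornfield Terminal $245,250 + $346,200 = $591,450; Bellamy Annex $245,250 + $821,950 = $1,067,200; Redwood Overpass $245,250 + $216,150 = $461,400; Upper Pavilion $245,250 + $500,250 = $745,500; Ashcroft Greenway $245,250 + $546,300 = $791,550; Granite Bridge $245,250 + $844,200 = $1,089,450.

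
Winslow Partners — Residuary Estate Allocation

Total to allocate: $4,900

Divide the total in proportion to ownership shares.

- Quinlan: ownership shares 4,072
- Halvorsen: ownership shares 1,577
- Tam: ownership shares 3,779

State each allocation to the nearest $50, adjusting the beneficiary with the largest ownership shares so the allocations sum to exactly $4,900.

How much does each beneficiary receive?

Quinlan: $2,150; Halvorsen: $800; Tam: $1,950

Combined ownership shares = 9,428.
Unrounded shares: Quinlan 4,072/9,428 × $4,900 = 2,116.33; Halvorsen 1,577/9,428 × $4,900 = 819.61; Tam 3,779/9,428 × $4,900 = 1,964.05.
After rounding ($50): Quinlan $2,100; Halvorsen $800; Tam $1,950. Sum = $4,850.
Difference $4,900 − $4,850 = +$50 applied to largest ownership shares (Quinlan): Quinlan becomes $2,150.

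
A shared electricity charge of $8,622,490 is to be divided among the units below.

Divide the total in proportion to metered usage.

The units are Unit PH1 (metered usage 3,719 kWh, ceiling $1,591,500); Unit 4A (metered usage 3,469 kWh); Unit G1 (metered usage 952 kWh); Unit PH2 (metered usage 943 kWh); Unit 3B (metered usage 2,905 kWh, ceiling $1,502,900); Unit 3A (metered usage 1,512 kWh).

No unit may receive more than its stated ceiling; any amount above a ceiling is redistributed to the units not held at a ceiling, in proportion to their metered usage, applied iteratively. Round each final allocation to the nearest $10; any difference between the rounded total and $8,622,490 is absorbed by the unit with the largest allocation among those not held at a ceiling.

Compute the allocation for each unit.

Sum of metered usage: 13,500.
Pro-rata shares before constraints: Unit PH1 2,375,336.32; Unit 4A 2,215,660.58; Unit G1 608,045.22; Unit PH2 602,296.89; Unit 3B 1,855,432.11; Unit 3A 965,718.88.
Cap binds for Unit PH1 ($1,591,500), Unit 3B ($1,502,900); remaining pool $5,528,090 reallocated over remaining metered usage 6,876.
Redistributed shares: Unit 4A 2,788,968.04 → $2,788,970; Unit G1 765,378.37 → $765,380; Unit PH2 758,142.65 → $758,140; Unit 3A 1,215,600.94 → $1,215,600.

Unit PH1: $1,591,500 | Unit 4A: $2,788,970 | Unit G1: $765,380 | Unit PH2: $758,140 | Unit 3B: $1,502,900 | Unit 3A: $1,215,600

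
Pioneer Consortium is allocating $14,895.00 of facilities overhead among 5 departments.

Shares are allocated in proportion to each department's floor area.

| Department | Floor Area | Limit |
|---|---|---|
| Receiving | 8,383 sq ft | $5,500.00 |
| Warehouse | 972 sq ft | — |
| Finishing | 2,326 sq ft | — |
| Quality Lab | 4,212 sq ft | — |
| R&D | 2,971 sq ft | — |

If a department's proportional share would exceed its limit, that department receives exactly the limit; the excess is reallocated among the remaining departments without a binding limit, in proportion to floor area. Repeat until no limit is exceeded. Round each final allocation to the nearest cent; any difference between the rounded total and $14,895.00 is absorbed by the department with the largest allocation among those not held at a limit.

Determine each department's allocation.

Total floor area = 18,864.
Pro-rata shares before constraints: Receiving 6,619.2104; Warehouse 767.4905; Finishing 1,836.6078; Quality Lab 3,325.7920; R&D 2,345.8993.
Cap binds for Receiving ($5,500.00); remaining pool $9,395.00 reallocated over remaining floor area 10,481.
Shares after redistribution: Warehouse 871.2852 → $871.29; Finishing 2,084.9890 → $2,084.99; Quality Lab 3,775.5691 → $3,775.57; R&D 2,663.1567 → $2,663.16.
Rounding difference −$0.01 applied to Quality Lab → $3,775.56.

Receiving: $5,500.00 | Warehouse: $871.29 | Finishing: $2,084.99 | Quality Lab: $3,775.56 | R&D: $2,663.16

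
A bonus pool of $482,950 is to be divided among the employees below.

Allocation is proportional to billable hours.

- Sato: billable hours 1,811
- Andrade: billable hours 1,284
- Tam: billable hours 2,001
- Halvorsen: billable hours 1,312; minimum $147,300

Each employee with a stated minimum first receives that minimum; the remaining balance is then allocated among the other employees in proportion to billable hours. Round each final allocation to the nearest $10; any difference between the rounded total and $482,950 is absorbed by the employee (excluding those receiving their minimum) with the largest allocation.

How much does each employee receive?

Guaranteed amounts: Halvorsen $147,300. Remaining pool $335,650.
Remaining pool split over remaining billable hours 5,096: Sato 119,282.21 → $119,280; Andrade 84,571.15 → $84,570; Tam 131,796.63 → $131,800.

Sato: $119,280; Andrade: $84,570; Tam: $131,800; Halvorsen: $147,300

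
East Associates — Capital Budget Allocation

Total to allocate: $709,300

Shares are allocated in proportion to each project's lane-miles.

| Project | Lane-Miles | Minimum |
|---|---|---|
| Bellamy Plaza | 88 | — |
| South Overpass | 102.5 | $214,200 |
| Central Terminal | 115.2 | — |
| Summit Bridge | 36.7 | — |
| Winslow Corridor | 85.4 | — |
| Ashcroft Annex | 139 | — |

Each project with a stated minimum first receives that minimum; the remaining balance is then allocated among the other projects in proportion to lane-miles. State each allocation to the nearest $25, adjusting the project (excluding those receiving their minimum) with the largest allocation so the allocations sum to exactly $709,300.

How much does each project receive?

Minimums first: South Overpass $214,200. Remaining pool $495,100.
Remaining pool split over remaining lane-miles 464.3: Bellamy Plaza 93,837.60 → $93,850; Central Terminal 122,841.96 → $122,850; Summit Bridge 39,134.55 → $39,125; Winslow Corridor 91,065.13 → $91,075; Ashcroft Annex 148,220.76 → $148,225.
Rounding difference −$25 applied to Ashcroft Annex → $148,200.

Bellamy Plaza: $93,850 · South Overpass: $214,200 · Central Terminal: $122,850 · Summit Bridge: $39,125 · Winslow Corridor: $91,075 · Ashcroft Annex: $148,200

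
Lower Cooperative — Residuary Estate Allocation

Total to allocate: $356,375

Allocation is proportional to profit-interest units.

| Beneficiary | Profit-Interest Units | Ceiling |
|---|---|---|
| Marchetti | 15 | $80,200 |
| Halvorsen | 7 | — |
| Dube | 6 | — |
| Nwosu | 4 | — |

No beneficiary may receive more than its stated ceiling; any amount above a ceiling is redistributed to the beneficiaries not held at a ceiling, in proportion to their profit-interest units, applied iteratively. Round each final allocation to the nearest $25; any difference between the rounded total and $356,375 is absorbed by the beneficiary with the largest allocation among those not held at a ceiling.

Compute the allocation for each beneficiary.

Marchetti: $80,200; Halvorsen: $113,725; Dube: $97,475; Nwosu: $64,975

Combined profit-interest units = 32.
Pro-rata shares before constraints: Marchetti 167,050.78; Halvorsen 77,957.03; Dube 66,820.31; Nwosu 44,546.88.
Cap binds for Marchetti ($80,200); balance $276,175 reallocated over remaining profit-interest units 17.
Redistributed shares: Halvorsen 113,719.12 → $113,725; Dube 97,473.53 → $97,475; Nwosu 64,982.35 → $64,975.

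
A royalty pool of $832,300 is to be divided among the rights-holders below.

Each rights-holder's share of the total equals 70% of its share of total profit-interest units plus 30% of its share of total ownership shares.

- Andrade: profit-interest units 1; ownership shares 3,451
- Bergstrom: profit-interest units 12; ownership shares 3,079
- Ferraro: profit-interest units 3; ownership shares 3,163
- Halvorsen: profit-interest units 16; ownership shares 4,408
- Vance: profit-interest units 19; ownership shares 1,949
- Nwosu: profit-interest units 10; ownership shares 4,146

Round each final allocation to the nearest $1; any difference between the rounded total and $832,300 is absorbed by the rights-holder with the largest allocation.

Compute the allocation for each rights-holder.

Andrade: $52,217 | Bergstrom: $152,679 | Ferraro: $67,758 | Halvorsen: $207,313 | Vance: $205,565 | Nwosu: $146,768

Totals — profit-interest units 61, ownership shares 20,196.
Combined weights (70% profit-interest units + 30% ownership shares): Andrade 0.0627; Bergstrom 0.1834; Ferraro 0.0814; Halvorsen 0.2491; Vance 0.2470; Nwosu 0.1763.
Unrounded shares: Andrade 52,216.87; Bergstrom 152,678.52; Ferraro 67,758.19; Halvorsen 207,313.34; Vance 205,564.84; Nwosu 146,768.24.
After rounding ($1): Andrade $52,217; Bergstrom $152,679; Ferraro $67,758; Halvorsen $207,313; Vance $205,565; Nwosu $146,768. Sum = $832,300.
No rounding difference to absorb.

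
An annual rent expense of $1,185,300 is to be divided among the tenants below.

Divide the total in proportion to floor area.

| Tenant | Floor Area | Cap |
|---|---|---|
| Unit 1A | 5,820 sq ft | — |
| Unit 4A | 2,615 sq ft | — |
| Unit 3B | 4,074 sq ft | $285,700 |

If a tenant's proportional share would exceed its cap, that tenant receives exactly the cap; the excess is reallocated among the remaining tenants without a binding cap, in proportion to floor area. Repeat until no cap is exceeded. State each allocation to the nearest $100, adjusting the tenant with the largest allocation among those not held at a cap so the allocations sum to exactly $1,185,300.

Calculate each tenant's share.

Total floor area = 12,509.
Pro-rata shares before constraints: Unit 1A 551,478.62; Unit 4A 247,786.35; Unit 3B 386,035.03.
Capped: Unit 3B ($285,700); remaining pool $899,600 reallocated over remaining floor area 8,435.
Remaining shares: Unit 1A 620,708.00 → $620,700; Unit 4A 278,892.00 → $278,900.

Unit 1A: $620,700; Unit 4A: $278,900; Unit 3B: $285,700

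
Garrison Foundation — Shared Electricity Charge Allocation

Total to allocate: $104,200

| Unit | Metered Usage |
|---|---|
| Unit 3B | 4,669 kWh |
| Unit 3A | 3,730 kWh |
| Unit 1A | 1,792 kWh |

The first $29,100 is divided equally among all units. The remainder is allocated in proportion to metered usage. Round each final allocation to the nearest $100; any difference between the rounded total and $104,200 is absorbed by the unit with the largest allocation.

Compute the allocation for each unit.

Equal tier: $29,100 ÷ 3 = $9,700 apiece.
Remainder $75,100 by metered usage (total 10,191): Unit 3B 34,407.02 → $34,400; Unit 3A 27,487.29 → $27,500; Unit 1A 13,205.69 → $13,200.
Totals: Unit 3B $9,700 + $34,400 = $44,100; Unit 3A $9,700 + $27,500 = $37,200; Unit 1A $9,700 + $13,200 = $22,900.

Unit 3B: $44,100; Unit 3A: $37,200; Unit 1A: $22,900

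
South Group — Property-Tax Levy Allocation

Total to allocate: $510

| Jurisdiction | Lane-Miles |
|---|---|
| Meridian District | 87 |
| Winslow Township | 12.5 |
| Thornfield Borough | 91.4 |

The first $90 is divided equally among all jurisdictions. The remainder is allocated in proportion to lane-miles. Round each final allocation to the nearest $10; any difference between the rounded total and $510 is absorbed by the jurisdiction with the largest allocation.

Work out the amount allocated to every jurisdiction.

Equal tier: $90 ÷ 3 = $30 apiece.
Remainder $420 by lane-miles (total 190.9): Meridian District 191.41 → $190; Winslow Township 27.50 → $30; Thornfield Borough 201.09 → $200.
Totals: Meridian District $30 + $190 = $220; Winslow Township $30 + $30 = $60; Thornfield Borough $30 + $200 = $230.

Meridian District: $220 | Winslow Township: $60 | Thornfield Borough: $230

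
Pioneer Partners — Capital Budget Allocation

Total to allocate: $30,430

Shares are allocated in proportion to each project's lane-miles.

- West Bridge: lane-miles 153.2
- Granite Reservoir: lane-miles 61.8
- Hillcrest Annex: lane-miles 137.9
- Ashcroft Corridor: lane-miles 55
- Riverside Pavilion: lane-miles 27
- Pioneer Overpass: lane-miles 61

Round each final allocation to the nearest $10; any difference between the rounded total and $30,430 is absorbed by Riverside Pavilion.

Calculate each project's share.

West Bridge: $9,400 | Granite Reservoir: $3,790 | Hillcrest Annex: $8,460 | Ashcroft Corridor: $3,370 | Riverside Pavilion: $1,670 | Pioneer Overpass: $3,740

Combined lane-miles = 495.9.
Unrounded shares: West Bridge 153.2/495.9 × $30,430 = 9,400.84; Granite Reservoir 61.8/495.9 × $30,430 = 3,792.24; Hillcrest Annex 137.9/495.9 × $30,430 = 8,461.98; Ashcroft Corridor 55/495.9 × $30,430 = 3,374.97; Riverside Pavilion 27/495.9 × $30,430 = 1,656.81; Pioneer Overpass 61/495.9 × $30,430 = 3,743.15.
At nearest $10: West Bridge $9,400; Granite Reservoir $3,790; Hillcrest Annex $8,460; Ashcroft Corridor $3,370; Riverside Pavilion $1,660; Pioneer Overpass $3,740. Sum = $30,420.
Difference $30,430 − $30,420 = +$10 applied to Riverside Pavilion: Riverside Pavilion becomes $1,670.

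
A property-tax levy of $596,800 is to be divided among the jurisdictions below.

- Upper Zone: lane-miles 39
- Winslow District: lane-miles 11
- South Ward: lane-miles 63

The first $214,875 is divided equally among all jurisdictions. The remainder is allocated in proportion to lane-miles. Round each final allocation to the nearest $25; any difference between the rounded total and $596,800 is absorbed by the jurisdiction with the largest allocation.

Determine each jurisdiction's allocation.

$214,875 shared equally gives $71,625 per jurisdiction.
Remainder $381,925 by lane-miles (total 113): Upper Zone 131,814.82 → $131,825; Winslow District 37,178.54 → $37,175; South Ward 212,931.64 → $212,925.
Totals: Upper Zone $71,625 + $131,825 = $203,450; Winslow District $71,625 + $37,175 = $108,800; South Ward $71,625 + $212,925 = $284,550.

Upper Zone: $203,450 | Winslow District: $108,800 | South Ward: $284,550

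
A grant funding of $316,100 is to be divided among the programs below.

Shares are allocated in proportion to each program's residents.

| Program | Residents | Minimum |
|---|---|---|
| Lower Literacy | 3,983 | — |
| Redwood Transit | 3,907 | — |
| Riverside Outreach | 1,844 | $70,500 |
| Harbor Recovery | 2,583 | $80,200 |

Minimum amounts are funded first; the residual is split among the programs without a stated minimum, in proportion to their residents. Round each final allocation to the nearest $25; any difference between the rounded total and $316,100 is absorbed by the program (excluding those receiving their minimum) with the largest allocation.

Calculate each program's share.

Lower Literacy: $83,500 | Redwood Transit: $81,900 | Riverside Outreach: $70,500 | Harbor Recovery: $80,200

Minimums first: Riverside Outreach $70,500; Harbor Recovery $80,200. Remaining pool $165,400.
Remaining pool split over remaining residents 7,890: Lower Literacy 83,496.60 → $83,500; Redwood Transit 81,903.40 → $81,900.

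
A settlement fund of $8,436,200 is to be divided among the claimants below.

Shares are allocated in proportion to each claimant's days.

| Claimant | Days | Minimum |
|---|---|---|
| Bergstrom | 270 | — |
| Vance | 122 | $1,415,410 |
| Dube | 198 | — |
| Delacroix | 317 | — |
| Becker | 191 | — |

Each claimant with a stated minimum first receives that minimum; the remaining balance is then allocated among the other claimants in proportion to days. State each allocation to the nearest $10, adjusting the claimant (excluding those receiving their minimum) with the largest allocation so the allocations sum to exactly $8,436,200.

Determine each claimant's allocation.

Fund the minimums — Vance $1,415,410. Remaining pool $7,020,790.
Remaining pool split over remaining days 976: Bergstrom 1,942,226.74 → $1,942,230; Dube 1,424,299.61 → $1,424,300; Delacroix 2,280,318.06 → $2,280,320; Becker 1,373,945.58 → $1,373,950.
Rounding difference −$10 applied to Delacroix → $2,280,310.

Bergstrom: $1,942,230 · Vance: $1,415,410 · Dube: $1,424,300 · Delacroix: $2,280,310 · Becker: $1,373,950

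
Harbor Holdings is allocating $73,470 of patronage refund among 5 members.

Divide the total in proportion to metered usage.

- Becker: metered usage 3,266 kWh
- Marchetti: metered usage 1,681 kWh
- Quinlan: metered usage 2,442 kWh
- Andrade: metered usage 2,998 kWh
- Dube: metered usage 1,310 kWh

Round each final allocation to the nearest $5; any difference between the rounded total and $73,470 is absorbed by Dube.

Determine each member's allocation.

Sum of metered usage: 11,697.
Pro-rata amounts: Becker 3,266/11,697 × $73,470 = 20,514.07; Marchetti 1,681/11,697 × $73,470 = 10,558.53; Quinlan 2,442/11,697 × $73,470 = 15,338.44; Andrade 2,998/11,697 × $73,470 = 18,830.73; Dube 1,310/11,697 × $73,470 = 8,228.24.
After rounding ($5): Becker $20,515; Marchetti $10,560; Quinlan $15,340; Andrade $18,830; Dube $8,230. Sum = $73,475.
Difference $73,470 − $73,475 = −$5 applied to Dube: Dube becomes $8,225.

Becker: $20,515 | Marchetti: $10,560 | Quinlan: $15,340 | Andrade: $18,830 | Dube: $8,225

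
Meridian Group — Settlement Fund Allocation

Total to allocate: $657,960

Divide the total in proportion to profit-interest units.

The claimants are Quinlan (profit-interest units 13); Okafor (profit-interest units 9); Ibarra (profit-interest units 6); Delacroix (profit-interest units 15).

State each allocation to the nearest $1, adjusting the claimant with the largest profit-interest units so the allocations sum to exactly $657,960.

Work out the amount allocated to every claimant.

Profit-interest units total: 13 + 9 + 6 + 15 = 43.
Unrounded shares: Quinlan 198,918.14; Okafor 137,712.56; Ibarra 91,808.37; Delacroix 229,520.93.
At nearest $1: Quinlan $198,918; Okafor $137,713; Ibarra $91,808; Delacroix $229,521. Sum = $657,960.
No rounding difference to absorb.

Quinlan: $198,918 · Okafor: $137,713 · Ibarra: $91,808 · Delacroix: $229,521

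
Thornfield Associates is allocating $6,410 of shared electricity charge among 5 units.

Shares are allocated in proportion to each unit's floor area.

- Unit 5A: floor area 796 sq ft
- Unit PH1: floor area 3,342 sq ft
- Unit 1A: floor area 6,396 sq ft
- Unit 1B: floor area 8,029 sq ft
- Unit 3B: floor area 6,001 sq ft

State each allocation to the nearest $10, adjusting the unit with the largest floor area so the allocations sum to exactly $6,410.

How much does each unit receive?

Total floor area = 24,564.
Raw shares: Unit 5A 796/24,564 × $6,410 = 207.72; Unit PH1 3,342/24,564 × $6,410 = 872.10; Unit 1A 6,396/24,564 × $6,410 = 1,669.04; Unit 1B 8,029/24,564 × $6,410 = 2,095.18; Unit 3B 6,001/24,564 × $6,410 = 1,565.97.
After rounding ($10): Unit 5A $210; Unit PH1 $870; Unit 1A $1,670; Unit 1B $2,100; Unit 3B $1,570. Sum = $6,420.
Difference $6,410 − $6,420 = −$10 applied to largest floor area (Unit 1B): Unit 1B becomes $2,090.

Unit 5A: $210 · Unit PH1: $870 · Unit 1A: $1,670 · Unit 1B: $2,090 · Unit 3B: $1,570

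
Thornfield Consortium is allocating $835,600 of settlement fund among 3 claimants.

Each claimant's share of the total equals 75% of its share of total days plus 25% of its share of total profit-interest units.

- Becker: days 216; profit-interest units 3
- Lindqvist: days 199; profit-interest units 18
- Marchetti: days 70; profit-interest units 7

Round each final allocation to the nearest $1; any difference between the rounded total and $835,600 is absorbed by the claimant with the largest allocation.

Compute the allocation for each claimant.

Becker: $301,490; Lindqvist: $391,433; Marchetti: $142,677

Totals — days 485, profit-interest units 28.
Blended shares (75% days + 25% profit-interest units): Becker 0.3608; Lindqvist 0.4684; Marchetti 0.1707.
Raw shares: Becker 301,489.77; Lindqvist 391,433.68; Marchetti 142,676.55.
Rounded to nearest $1: Becker $301,490; Lindqvist $391,434; Marchetti $142,677. Sum = $835,601.
Difference $835,600 − $835,601 = −$1 applied to largest allocation (Lindqvist): Lindqvist becomes $391,433.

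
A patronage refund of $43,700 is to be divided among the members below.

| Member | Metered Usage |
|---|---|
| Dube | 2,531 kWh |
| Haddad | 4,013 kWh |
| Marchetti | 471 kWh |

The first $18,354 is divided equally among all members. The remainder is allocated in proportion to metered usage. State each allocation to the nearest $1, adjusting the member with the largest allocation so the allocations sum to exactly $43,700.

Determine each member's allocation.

Equal tier: $18,354 ÷ 3 = $6,118 apiece.
Remainder $25,346 by metered usage (total 7,015): Dube 9,144.79 → $9,145; Haddad 14,499.43 → $14,499; Marchetti 1,701.78 → $1,702.
Totals: Dube $6,118 + $9,145 = $15,263; Haddad $6,118 + $14,499 = $20,617; Marchetti $6,118 + $1,702 = $7,820.

Dube: $15,263 · Haddad: $20,617 · Marchetti: $7,820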